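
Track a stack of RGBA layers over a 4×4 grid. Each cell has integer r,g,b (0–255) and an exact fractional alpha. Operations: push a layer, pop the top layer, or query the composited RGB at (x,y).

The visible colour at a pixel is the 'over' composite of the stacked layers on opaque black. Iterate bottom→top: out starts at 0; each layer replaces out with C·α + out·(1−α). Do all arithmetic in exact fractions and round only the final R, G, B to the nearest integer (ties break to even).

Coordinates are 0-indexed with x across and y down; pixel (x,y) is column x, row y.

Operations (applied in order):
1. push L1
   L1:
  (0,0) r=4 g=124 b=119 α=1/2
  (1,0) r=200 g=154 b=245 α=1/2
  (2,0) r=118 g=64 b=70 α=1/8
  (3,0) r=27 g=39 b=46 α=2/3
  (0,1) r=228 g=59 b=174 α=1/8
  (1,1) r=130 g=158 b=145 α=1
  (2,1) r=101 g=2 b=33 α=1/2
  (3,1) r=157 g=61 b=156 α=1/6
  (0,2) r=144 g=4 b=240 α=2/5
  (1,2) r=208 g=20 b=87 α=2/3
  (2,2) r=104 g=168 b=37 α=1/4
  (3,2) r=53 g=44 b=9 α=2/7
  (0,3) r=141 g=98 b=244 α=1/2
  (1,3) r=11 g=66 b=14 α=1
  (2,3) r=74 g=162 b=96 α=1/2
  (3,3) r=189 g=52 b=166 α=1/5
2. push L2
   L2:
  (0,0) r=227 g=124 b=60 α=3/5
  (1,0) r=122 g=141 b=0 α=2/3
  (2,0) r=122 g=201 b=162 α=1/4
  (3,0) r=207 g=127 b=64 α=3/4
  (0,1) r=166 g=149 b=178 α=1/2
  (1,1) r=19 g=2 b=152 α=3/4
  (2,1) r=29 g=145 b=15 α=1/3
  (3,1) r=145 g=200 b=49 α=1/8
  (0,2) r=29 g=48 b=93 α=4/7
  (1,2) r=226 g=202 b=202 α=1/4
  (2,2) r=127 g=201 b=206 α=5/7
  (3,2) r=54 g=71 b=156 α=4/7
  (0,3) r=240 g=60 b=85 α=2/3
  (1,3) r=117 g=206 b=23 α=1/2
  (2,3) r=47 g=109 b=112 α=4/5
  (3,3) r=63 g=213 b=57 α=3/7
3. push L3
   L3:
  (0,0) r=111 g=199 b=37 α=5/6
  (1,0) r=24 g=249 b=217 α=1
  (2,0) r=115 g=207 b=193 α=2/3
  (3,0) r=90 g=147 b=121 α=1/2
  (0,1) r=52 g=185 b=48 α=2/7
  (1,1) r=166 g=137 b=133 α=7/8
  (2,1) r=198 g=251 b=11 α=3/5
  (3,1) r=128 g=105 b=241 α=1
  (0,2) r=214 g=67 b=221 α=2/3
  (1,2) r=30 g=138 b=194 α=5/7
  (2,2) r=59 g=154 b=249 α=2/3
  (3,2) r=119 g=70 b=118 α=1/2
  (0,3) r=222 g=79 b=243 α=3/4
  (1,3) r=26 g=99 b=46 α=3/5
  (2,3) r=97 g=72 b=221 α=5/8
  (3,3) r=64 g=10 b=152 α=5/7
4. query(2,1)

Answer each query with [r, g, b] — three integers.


at x=2,y=1 over L1,L2,L3:
after L1 α=1/2: [101/2, 1, 33/2]
after L2 α=1/3: [130/3, 49, 16]
after L3 α=3/5: [2042/15, 851/5, 13]
→ [136, 170, 13]


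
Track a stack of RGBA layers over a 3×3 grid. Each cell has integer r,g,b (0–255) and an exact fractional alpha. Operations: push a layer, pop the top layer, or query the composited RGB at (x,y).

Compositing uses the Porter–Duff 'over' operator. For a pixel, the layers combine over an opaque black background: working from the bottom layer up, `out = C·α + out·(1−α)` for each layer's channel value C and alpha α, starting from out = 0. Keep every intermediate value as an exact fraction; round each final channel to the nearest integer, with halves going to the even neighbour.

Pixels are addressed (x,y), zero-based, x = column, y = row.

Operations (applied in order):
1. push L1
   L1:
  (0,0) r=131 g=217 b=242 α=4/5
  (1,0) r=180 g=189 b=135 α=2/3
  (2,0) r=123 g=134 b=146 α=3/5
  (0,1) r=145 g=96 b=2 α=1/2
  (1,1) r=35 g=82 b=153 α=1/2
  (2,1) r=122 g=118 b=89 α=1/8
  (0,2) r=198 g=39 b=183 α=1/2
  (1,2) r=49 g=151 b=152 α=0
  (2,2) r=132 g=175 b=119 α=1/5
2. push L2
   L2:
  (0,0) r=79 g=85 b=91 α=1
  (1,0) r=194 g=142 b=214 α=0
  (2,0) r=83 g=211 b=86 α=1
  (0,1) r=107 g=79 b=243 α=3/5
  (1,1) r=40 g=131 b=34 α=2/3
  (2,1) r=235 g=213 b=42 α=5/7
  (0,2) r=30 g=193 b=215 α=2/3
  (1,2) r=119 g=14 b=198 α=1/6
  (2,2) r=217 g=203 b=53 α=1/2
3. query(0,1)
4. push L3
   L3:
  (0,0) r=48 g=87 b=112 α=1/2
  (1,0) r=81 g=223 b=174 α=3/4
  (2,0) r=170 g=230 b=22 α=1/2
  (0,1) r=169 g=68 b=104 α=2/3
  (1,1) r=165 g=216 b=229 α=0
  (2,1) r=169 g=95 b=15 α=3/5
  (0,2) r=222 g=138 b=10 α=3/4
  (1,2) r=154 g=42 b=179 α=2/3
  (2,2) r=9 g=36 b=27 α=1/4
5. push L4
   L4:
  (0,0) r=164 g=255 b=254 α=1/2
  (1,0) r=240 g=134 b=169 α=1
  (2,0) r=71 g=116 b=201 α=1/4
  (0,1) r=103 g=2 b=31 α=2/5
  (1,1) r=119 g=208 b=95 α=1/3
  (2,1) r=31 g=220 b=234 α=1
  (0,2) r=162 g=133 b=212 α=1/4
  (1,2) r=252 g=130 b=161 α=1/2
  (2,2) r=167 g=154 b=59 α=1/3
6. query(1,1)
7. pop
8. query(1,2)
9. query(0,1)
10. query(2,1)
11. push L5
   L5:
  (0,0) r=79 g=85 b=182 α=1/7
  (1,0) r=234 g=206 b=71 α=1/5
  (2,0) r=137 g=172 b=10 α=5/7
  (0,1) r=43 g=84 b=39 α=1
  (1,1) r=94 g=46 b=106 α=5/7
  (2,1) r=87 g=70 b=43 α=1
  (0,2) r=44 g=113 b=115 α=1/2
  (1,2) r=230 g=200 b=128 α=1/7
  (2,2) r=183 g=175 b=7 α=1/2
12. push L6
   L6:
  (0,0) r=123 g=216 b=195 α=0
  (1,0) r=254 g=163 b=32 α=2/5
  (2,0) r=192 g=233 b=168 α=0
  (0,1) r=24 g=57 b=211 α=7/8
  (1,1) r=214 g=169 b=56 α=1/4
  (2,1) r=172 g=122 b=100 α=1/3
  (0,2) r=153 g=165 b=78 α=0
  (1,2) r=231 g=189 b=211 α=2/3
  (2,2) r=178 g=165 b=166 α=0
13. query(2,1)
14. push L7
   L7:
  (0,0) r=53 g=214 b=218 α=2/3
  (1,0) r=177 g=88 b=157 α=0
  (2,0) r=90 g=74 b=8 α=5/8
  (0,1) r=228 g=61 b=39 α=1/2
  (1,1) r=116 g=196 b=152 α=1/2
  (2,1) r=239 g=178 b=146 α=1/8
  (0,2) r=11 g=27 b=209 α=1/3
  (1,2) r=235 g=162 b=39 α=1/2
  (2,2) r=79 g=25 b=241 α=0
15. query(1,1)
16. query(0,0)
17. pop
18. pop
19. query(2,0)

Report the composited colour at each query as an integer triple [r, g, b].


(0,1) stack=L1,L2; from [0,0,0]:
after L1 α=1/2: [145/2, 48, 1]
after L2 α=3/5: [466/5, 333/5, 731/5]
→ [93, 67, 146]

query (1,1) [L1,L2,L3,L4] — begin 0,0,0
+L1 (α=1/2) → [35/2, 41, 153/2]
+L2 (α=2/3) → [65/2, 101, 289/6]
+L3 (α=0) → [65/2, 101, 289/6]
+L4 (α=1/3) → [184/3, 410/3, 574/9]
→ [61, 137, 64]

at x=1,y=2 over L1,L2,L3:
+L1 (α=0) → [0, 0, 0]
+L2 (α=1/6) → [119/6, 7/3, 33]
+L3 (α=2/3) → [1967/18, 259/9, 391/3]
→ [109, 29, 130]

at x=0,y=1 over L1,L2,L3:
+L1 (α=1/2) → [145/2, 48, 1]
+L2 (α=3/5) → [466/5, 333/5, 731/5]
+L3 (α=2/3) → [2156/15, 1013/15, 1771/15]
→ [144, 68, 118]

query (2,1) [L1,L2,L3] — begin 0,0,0
after L1 α=1/8: [61/4, 59/4, 89/8]
after L2 α=5/7: [2411/14, 2189/14, 929/28]
after L3 α=3/5: [1192/7, 4184/35, 1559/70]
= [170, 120, 22]

(2,1) stack=L1,L2,L3,L5,L6; from [0,0,0]:
+L1 (α=1/8) → [61/4, 59/4, 89/8]
+L2 (α=5/7) → [2411/14, 2189/14, 929/28]
+L3 (α=3/5) → [1192/7, 4184/35, 1559/70]
+L5 (α=1) → [87, 70, 43]
+L6 (α=1/3) → [346/3, 262/3, 62]
→ [115, 87, 62]

(1,1) stack=L1,L2,L3,L5,L6,L7; from [0,0,0]:
+L1 (α=1/2) → [35/2, 41, 153/2]
+L2 (α=2/3) → [65/2, 101, 289/6]
+L3 (α=0) → [65/2, 101, 289/6]
+L5 (α=5/7) → [535/7, 432/7, 1879/21]
+L6 (α=1/4) → [3103/28, 2479/28, 2271/28]
+L7 (α=1/2) → [6351/56, 7967/56, 6527/56]
rounded: [113, 142, 117]

(0,0) stack=L1,L2,L3,L5,L6,L7; from [0,0,0]:
after L1 α=4/5: [524/5, 868/5, 968/5]
after L2 α=1: [79, 85, 91]
after L3 α=1/2: [127/2, 86, 203/2]
after L5 α=1/7: [460/7, 601/7, 113]
after L6 α=0: [460/7, 601/7, 113]
after L7 α=2/3: [1202/21, 1199/7, 183]
= [57, 171, 183]

at x=2,y=0 over L1,L2,L3,L5:
after L1 α=3/5: [369/5, 402/5, 438/5]
after L2 α=1: [83, 211, 86]
after L3 α=1/2: [253/2, 441/2, 54]
after L5 α=5/7: [134, 1301/7, 158/7]
rounded: [134, 186, 23]


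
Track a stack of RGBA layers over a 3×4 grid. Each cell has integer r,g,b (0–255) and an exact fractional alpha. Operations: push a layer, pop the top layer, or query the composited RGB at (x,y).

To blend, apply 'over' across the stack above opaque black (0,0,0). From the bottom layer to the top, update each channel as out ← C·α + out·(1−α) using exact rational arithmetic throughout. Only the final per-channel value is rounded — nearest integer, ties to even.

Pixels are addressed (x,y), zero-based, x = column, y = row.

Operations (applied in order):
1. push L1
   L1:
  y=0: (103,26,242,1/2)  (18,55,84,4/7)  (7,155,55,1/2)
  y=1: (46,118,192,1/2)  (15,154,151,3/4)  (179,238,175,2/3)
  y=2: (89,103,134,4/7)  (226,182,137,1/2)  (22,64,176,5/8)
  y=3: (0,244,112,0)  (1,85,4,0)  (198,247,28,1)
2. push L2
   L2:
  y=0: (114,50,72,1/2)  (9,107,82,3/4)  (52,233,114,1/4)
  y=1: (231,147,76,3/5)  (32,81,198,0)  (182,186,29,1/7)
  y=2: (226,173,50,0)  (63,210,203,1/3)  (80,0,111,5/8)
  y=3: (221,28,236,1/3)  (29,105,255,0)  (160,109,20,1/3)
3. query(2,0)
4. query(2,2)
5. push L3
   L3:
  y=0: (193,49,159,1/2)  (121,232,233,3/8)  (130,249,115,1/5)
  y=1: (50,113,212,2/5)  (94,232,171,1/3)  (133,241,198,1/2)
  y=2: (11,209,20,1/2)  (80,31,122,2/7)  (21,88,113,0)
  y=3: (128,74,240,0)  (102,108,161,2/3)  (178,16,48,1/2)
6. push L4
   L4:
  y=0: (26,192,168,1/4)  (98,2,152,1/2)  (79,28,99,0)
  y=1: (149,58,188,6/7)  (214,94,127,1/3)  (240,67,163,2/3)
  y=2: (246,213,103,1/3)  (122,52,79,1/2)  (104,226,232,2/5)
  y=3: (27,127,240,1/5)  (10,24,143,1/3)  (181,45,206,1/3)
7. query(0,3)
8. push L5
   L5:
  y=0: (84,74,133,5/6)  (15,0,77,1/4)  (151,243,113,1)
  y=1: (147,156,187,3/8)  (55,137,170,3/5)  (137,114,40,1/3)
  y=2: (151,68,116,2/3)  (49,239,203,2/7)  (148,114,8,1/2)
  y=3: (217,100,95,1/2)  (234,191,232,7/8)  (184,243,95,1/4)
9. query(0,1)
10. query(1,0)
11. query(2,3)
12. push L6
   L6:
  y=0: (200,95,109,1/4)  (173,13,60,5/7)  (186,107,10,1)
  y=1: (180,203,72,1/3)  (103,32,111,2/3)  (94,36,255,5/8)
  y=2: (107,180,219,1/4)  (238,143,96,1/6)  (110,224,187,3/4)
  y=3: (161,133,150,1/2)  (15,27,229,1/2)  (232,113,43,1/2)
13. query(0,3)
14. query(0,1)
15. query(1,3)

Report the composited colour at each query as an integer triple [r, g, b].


query (2,0) [L1,L2] — begin 0,0,0
L1 α=1/2: [7/2, 155/2, 55/2]
L2 α=1/4: [125/8, 931/8, 393/8]
= [16, 116, 49]

at x=2,y=2 over L1,L2:
L1 α=5/8: [55/4, 40, 110]
L2 α=5/8: [1765/32, 15, 885/8]
rounded: [55, 15, 111]

(0,3) stack=L1,L2,L3,L4; from [0,0,0]:
after L1 α=0: [0, 0, 0]
after L2 α=1/3: [221/3, 28/3, 236/3]
after L3 α=0: [221/3, 28/3, 236/3]
after L4 α=1/5: [193/3, 493/15, 1664/15]
→ [64, 33, 111]

(0,1) stack=L1,L2,L3,L4,L5; from [0,0,0]:
after L1 α=1/2: [23, 59, 96]
after L2 α=3/5: [739/5, 559/5, 84]
after L3 α=2/5: [2717/25, 2807/25, 676/5]
after L4 α=6/7: [3581/25, 11507/175, 6316/35]
after L5 α=3/8: [2893/20, 27887/280, 10243/56]
rounded: [145, 100, 183]

at x=1,y=0 over L1,L2,L3,L4,L5:
+L1 (α=4/7) → [72/7, 220/7, 48]
+L2 (α=3/4) → [261/28, 2467/28, 147/2]
+L3 (α=3/8) → [11469/224, 31823/224, 2133/16]
+L4 (α=1/2) → [33421/448, 32271/448, 4565/32]
+L5 (α=1/4) → [106983/1792, 96813/1792, 16159/128]
rounded: [60, 54, 126]

(2,3) stack=L1,L2,L3,L4,L5; from [0,0,0]:
L1 α=1: [198, 247, 28]
L2 α=1/3: [556/3, 201, 76/3]
L3 α=1/2: [545/3, 217/2, 110/3]
L4 α=1/3: [1633/9, 262/3, 838/9]
L5 α=1/4: [2185/12, 505/4, 1123/12]
→ [182, 126, 94]

(0,3) stack=L1,L2,L3,L4,L5,L6; from [0,0,0]:
+L1 (α=0) → [0, 0, 0]
+L2 (α=1/3) → [221/3, 28/3, 236/3]
+L3 (α=0) → [221/3, 28/3, 236/3]
+L4 (α=1/5) → [193/3, 493/15, 1664/15]
+L5 (α=1/2) → [422/3, 1993/30, 3089/30]
+L6 (α=1/2) → [905/6, 5983/60, 7589/60]
→ [151, 100, 126]

(0,1) stack=L1,L2,L3,L4,L5,L6; from [0,0,0]:
+L1 (α=1/2) → [23, 59, 96]
+L2 (α=3/5) → [739/5, 559/5, 84]
+L3 (α=2/5) → [2717/25, 2807/25, 676/5]
+L4 (α=6/7) → [3581/25, 11507/175, 6316/35]
+L5 (α=3/8) → [2893/20, 27887/280, 10243/56]
+L6 (α=1/3) → [4693/30, 18769/140, 12259/84]
→ [156, 134, 146]

at x=1,y=3 over L1,L2,L3,L4,L5,L6:
L1 α=0: [0, 0, 0]
L2 α=0: [0, 0, 0]
L3 α=2/3: [68, 72, 322/3]
L4 α=1/3: [146/3, 56, 1073/9]
L5 α=7/8: [1265/6, 1393/8, 15689/72]
L6 α=1/2: [1355/12, 1609/16, 32177/144]
rounded: [113, 101, 223]


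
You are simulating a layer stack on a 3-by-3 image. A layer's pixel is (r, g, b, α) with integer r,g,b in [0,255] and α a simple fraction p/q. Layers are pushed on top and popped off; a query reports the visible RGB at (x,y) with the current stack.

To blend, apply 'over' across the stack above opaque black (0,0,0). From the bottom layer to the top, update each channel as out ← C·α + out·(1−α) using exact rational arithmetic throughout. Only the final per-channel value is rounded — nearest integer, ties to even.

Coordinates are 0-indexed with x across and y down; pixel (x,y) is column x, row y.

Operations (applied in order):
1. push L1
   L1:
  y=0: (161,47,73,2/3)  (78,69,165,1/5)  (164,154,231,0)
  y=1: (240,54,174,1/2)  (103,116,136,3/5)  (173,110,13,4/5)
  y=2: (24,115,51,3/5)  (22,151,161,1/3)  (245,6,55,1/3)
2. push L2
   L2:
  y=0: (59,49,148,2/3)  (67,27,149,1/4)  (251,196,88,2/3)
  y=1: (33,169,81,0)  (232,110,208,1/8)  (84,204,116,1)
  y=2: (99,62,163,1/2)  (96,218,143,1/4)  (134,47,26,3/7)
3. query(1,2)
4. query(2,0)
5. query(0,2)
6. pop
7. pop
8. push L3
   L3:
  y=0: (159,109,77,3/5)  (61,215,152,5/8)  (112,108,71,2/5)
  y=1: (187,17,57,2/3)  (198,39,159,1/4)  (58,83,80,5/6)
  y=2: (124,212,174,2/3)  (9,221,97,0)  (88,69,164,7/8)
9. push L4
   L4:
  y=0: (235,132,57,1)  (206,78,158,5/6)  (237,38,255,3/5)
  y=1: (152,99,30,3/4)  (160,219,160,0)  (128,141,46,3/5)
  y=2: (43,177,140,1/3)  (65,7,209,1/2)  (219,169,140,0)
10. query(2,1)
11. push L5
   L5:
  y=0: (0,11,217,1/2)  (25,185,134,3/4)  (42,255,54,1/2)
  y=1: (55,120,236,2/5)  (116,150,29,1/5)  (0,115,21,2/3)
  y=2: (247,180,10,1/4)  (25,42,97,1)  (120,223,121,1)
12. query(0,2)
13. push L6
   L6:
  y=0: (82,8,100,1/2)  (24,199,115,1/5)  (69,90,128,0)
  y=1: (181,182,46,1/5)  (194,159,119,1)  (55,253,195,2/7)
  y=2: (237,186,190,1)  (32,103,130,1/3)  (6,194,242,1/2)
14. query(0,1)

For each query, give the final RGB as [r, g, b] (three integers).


at x=1,y=2 over L1,L2:
L1 α=1/3: [22/3, 151/3, 161/3]
L2 α=1/4: [59/2, 369/4, 76]
→ [30, 92, 76]

query (2,0) [L1,L2] — begin 0,0,0
+L1 (α=0) → [0, 0, 0]
+L2 (α=2/3) → [502/3, 392/3, 176/3]
rounded: [167, 131, 59]

(0,2) stack=L1,L2; from [0,0,0]:
L1 α=3/5: [72/5, 69, 153/5]
L2 α=1/2: [567/10, 131/2, 484/5]
= [57, 66, 97]

(2,1) stack=L3,L4; from [0,0,0]:
L3 α=5/6: [145/3, 415/6, 200/3]
L4 α=3/5: [1442/15, 1684/15, 814/15]
→ [96, 112, 54]

at x=0,y=2 over L3,L4,L5:
L3 α=2/3: [248/3, 424/3, 116]
L4 α=1/3: [625/9, 1379/9, 124]
L5 α=1/4: [683/6, 1919/12, 191/2]
= [114, 160, 96]

query (0,1) [L3,L4,L5,L6] — begin 0,0,0
after L3 α=2/3: [374/3, 34/3, 38]
after L4 α=3/4: [871/6, 925/12, 32]
after L5 α=2/5: [1091/10, 377/4, 568/5]
after L6 α=1/5: [3087/25, 559/5, 2502/25]
= [123, 112, 100]


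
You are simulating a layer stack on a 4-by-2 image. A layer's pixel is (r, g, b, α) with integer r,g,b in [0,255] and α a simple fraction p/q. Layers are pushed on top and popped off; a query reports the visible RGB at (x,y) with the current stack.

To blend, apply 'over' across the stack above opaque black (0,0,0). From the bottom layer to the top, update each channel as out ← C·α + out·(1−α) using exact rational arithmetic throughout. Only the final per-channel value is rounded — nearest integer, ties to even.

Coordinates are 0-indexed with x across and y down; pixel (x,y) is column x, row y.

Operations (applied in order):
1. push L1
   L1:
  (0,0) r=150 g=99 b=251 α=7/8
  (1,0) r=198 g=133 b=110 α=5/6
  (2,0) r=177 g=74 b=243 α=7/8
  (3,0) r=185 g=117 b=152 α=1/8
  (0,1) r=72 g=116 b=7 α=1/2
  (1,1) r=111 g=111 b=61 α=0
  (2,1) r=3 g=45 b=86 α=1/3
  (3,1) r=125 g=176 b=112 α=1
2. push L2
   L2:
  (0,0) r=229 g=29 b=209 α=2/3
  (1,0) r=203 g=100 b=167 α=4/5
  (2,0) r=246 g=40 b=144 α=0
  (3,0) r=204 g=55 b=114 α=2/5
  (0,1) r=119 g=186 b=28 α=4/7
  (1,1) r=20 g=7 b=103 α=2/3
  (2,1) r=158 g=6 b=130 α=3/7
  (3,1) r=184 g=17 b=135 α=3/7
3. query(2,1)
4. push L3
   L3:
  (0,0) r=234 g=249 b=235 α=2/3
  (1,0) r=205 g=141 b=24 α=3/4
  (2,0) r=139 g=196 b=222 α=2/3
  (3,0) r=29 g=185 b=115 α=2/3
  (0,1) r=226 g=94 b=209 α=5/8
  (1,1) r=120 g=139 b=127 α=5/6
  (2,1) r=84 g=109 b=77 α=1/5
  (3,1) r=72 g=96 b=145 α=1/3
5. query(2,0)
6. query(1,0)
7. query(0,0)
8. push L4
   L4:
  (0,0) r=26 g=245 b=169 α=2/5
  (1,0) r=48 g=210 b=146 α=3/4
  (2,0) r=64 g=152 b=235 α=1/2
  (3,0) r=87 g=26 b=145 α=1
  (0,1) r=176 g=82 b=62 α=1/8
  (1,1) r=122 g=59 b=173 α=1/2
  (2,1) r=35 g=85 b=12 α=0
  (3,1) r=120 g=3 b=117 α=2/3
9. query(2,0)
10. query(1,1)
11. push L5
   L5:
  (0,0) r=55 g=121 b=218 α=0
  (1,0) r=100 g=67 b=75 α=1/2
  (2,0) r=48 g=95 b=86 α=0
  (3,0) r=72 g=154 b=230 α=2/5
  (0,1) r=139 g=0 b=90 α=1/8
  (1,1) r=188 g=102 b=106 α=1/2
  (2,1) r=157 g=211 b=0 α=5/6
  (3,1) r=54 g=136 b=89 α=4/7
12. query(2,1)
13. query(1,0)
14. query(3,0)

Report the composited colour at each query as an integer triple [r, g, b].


(2,1) stack=L1,L2; from [0,0,0]:
after L1 α=1/3: [1, 15, 86/3]
after L2 α=3/7: [478/7, 78/7, 1514/21]
= [68, 11, 72]

at x=2,y=0 over L1,L2,L3:
+L1 (α=7/8) → [1239/8, 259/4, 1701/8]
+L2 (α=0) → [1239/8, 259/4, 1701/8]
+L3 (α=2/3) → [3463/24, 609/4, 1751/8]
rounded: [144, 152, 219]

at x=1,y=0 over L1,L2,L3:
L1 α=5/6: [165, 665/6, 275/3]
L2 α=4/5: [977/5, 613/6, 2279/15]
L3 α=3/4: [1013/5, 3151/24, 3359/60]
→ [203, 131, 56]

(0,0) stack=L1,L2,L3; from [0,0,0]:
after L1 α=7/8: [525/4, 693/8, 1757/8]
after L2 α=2/3: [2357/12, 1157/24, 5101/24]
after L3 α=2/3: [7973/36, 13109/72, 16381/72]
rounded: [221, 182, 228]

query (2,0) [L1,L2,L3,L4] — begin 0,0,0
+L1 (α=7/8) → [1239/8, 259/4, 1701/8]
+L2 (α=0) → [1239/8, 259/4, 1701/8]
+L3 (α=2/3) → [3463/24, 609/4, 1751/8]
+L4 (α=1/2) → [4999/48, 1217/8, 3631/16]
→ [104, 152, 227]

at x=1,y=1 over L1,L2,L3,L4:
after L1 α=0: [0, 0, 0]
after L2 α=2/3: [40/3, 14/3, 206/3]
after L3 α=5/6: [920/9, 2099/18, 2111/18]
after L4 α=1/2: [1009/9, 3161/36, 5225/36]
→ [112, 88, 145]

query (2,1) [L1,L2,L3,L4,L5] — begin 0,0,0
L1 α=1/3: [1, 15, 86/3]
L2 α=3/7: [478/7, 78/7, 1514/21]
L3 α=1/5: [500/7, 215/7, 7673/105]
L4 α=0: [500/7, 215/7, 7673/105]
L5 α=5/6: [5995/42, 3800/21, 7673/630]
= [143, 181, 12]

at x=1,y=0 over L1,L2,L3,L4,L5:
+L1 (α=5/6) → [165, 665/6, 275/3]
+L2 (α=4/5) → [977/5, 613/6, 2279/15]
+L3 (α=3/4) → [1013/5, 3151/24, 3359/60]
+L4 (α=3/4) → [1733/20, 18271/96, 29639/240]
+L5 (α=1/2) → [3733/40, 24703/192, 47639/480]
= [93, 129, 99]

query (3,0) [L1,L2,L3,L4,L5] — begin 0,0,0
after L1 α=1/8: [185/8, 117/8, 19]
after L2 α=2/5: [3819/40, 1231/40, 57]
after L3 α=2/3: [6139/120, 16031/120, 287/3]
after L4 α=1: [87, 26, 145]
after L5 α=2/5: [81, 386/5, 179]
→ [81, 77, 179]


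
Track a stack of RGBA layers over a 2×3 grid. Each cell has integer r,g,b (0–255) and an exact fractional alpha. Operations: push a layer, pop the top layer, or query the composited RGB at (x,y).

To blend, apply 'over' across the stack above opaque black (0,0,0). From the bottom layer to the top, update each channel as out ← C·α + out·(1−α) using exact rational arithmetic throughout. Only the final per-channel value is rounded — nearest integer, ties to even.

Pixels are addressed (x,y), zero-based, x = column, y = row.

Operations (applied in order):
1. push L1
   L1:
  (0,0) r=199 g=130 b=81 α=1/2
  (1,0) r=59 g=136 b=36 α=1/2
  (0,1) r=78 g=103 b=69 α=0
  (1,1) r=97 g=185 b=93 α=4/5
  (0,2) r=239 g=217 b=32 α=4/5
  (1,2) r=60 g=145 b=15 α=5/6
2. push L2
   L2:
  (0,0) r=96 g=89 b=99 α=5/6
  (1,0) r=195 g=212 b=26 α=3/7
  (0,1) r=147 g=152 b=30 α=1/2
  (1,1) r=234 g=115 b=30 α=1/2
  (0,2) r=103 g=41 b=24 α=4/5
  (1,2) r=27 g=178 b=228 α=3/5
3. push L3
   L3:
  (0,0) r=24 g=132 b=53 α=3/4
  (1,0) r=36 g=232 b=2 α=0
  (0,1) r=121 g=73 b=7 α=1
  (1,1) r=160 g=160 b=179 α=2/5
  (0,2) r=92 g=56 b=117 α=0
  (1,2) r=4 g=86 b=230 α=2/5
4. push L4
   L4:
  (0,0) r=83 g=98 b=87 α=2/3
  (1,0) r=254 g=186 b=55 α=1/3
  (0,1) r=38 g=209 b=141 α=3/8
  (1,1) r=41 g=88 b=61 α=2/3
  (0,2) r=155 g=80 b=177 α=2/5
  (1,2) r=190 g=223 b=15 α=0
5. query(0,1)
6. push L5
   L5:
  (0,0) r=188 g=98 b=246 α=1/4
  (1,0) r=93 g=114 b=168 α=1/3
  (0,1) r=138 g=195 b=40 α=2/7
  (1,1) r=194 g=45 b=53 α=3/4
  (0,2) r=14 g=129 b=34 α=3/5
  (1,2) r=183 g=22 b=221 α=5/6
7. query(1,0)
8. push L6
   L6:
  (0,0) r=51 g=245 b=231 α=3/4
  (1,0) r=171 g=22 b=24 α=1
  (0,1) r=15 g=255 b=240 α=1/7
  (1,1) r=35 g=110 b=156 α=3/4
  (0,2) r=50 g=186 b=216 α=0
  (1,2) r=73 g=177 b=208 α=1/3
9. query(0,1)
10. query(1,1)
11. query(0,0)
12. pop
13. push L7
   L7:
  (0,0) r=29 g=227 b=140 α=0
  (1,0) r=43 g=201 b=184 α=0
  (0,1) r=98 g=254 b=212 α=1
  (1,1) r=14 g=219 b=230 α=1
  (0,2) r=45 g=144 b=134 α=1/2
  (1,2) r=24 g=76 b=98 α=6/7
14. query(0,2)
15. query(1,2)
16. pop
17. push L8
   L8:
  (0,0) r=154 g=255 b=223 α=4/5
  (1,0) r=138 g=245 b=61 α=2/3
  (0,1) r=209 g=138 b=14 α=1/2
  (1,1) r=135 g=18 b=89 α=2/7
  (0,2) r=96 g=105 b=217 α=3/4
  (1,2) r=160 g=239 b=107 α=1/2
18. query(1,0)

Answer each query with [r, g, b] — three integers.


(0,1) stack=L1,L2,L3,L4; from [0,0,0]:
+L1 (α=0) → [0, 0, 0]
+L2 (α=1/2) → [147/2, 76, 15]
+L3 (α=1) → [121, 73, 7]
+L4 (α=3/8) → [719/8, 124, 229/4]
= [90, 124, 57]

query (1,0) [L1,L2,L3,L4,L5] — begin 0,0,0
after L1 α=1/2: [59/2, 68, 18]
after L2 α=3/7: [703/7, 908/7, 150/7]
after L3 α=0: [703/7, 908/7, 150/7]
after L4 α=1/3: [3184/21, 3118/21, 685/21]
after L5 α=1/3: [8321/63, 8630/63, 4898/63]
rounded: [132, 137, 78]

at x=0,y=1 over L1,L2,L3,L4,L5,L6:
+L1 (α=0) → [0, 0, 0]
+L2 (α=1/2) → [147/2, 76, 15]
+L3 (α=1) → [121, 73, 7]
+L4 (α=3/8) → [719/8, 124, 229/4]
+L5 (α=2/7) → [829/8, 1010/7, 1465/28]
+L6 (α=1/7) → [2547/28, 7845/49, 7755/98]
rounded: [91, 160, 79]

at x=1,y=1 over L1,L2,L3,L4,L5,L6:
L1 α=4/5: [388/5, 148, 372/5]
L2 α=1/2: [779/5, 263/2, 261/5]
L3 α=2/5: [3937/25, 1429/10, 2573/25]
L4 α=2/3: [5987/75, 1063/10, 5623/75]
L5 α=3/4: [49637/300, 2413/40, 4387/75]
L6 α=3/4: [81137/1200, 15613/160, 39487/300]
rounded: [68, 98, 132]

at x=0,y=0 over L1,L2,L3,L4,L5,L6:
after L1 α=1/2: [199/2, 65, 81/2]
after L2 α=5/6: [1159/12, 85, 357/4]
after L3 α=3/4: [2023/48, 481/4, 993/16]
after L4 α=2/3: [9991/144, 1265/12, 1259/16]
after L5 α=1/4: [19015/192, 1657/16, 7713/64]
after L6 α=3/4: [48391/768, 13417/64, 52065/256]
→ [63, 210, 203]

query (0,2) [L1,L2,L3,L4,L5,L7] — begin 0,0,0
L1 α=4/5: [956/5, 868/5, 128/5]
L2 α=4/5: [3016/25, 1688/25, 608/25]
L3 α=0: [3016/25, 1688/25, 608/25]
L4 α=2/5: [16798/125, 9064/125, 10674/125]
L5 α=3/5: [38846/625, 66503/625, 34098/625]
L7 α=1/2: [66971/1250, 156503/1250, 58924/625]
→ [54, 125, 94]

(1,2) stack=L1,L2,L3,L4,L5,L7; from [0,0,0]:
after L1 α=5/6: [50, 725/6, 25/2]
after L2 α=3/5: [181/5, 2327/15, 709/5]
after L3 α=2/5: [583/25, 3187/25, 4427/25]
after L4 α=0: [583/25, 3187/25, 4427/25]
after L5 α=5/6: [11729/75, 1979/50, 5342/25]
after L7 α=6/7: [22529/525, 24779/350, 20042/175]
→ [43, 71, 115]

(1,0) stack=L1,L2,L3,L4,L5,L8; from [0,0,0]:
L1 α=1/2: [59/2, 68, 18]
L2 α=3/7: [703/7, 908/7, 150/7]
L3 α=0: [703/7, 908/7, 150/7]
L4 α=1/3: [3184/21, 3118/21, 685/21]
L5 α=1/3: [8321/63, 8630/63, 4898/63]
L8 α=2/3: [25709/189, 39500/189, 12584/189]
rounded: [136, 209, 67]


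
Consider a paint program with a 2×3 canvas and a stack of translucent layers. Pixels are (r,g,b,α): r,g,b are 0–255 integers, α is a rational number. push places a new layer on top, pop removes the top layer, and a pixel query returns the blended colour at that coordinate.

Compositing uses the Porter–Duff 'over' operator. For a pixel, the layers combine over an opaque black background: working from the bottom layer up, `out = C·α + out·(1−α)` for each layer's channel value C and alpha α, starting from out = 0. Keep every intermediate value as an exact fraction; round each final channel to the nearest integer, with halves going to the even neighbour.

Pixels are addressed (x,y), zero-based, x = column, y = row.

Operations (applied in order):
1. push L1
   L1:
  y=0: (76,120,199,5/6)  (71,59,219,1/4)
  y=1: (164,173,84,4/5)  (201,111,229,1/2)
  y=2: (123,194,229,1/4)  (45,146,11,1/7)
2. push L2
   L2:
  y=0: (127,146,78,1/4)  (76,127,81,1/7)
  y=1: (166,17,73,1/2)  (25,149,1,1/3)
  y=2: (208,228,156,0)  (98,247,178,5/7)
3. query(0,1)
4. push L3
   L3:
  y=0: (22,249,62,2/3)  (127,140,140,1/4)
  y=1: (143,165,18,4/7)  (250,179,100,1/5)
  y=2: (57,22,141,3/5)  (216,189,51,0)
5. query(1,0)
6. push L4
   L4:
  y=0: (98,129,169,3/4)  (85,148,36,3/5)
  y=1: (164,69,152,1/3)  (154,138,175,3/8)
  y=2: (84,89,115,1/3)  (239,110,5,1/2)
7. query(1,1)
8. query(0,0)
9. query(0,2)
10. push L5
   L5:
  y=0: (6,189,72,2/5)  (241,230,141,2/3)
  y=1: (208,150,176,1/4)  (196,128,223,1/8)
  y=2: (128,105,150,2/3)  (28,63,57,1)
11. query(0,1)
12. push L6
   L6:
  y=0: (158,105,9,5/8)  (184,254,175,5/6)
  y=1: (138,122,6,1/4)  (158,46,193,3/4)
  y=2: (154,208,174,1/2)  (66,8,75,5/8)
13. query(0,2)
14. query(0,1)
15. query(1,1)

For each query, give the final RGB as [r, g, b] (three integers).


(0,1) stack=L1,L2; from [0,0,0]:
after L1 α=4/5: [656/5, 692/5, 336/5]
after L2 α=1/2: [743/5, 777/10, 701/10]
rounded: [149, 78, 70]

at x=1,y=0 over L1,L2,L3:
+L1 (α=1/4) → [71/4, 59/4, 219/4]
+L2 (α=1/7) → [365/14, 431/14, 117/2]
+L3 (α=1/4) → [2873/56, 3253/56, 631/8]
= [51, 58, 79]

(1,1) stack=L1,L2,L3,L4; from [0,0,0]:
+L1 (α=1/2) → [201/2, 111/2, 229/2]
+L2 (α=1/3) → [226/3, 260/3, 230/3]
+L3 (α=1/5) → [1654/15, 1577/15, 244/3]
+L4 (α=3/8) → [380/3, 2819/24, 2795/24]
→ [127, 117, 116]

query (0,0) [L1,L2,L3,L4] — begin 0,0,0
+L1 (α=5/6) → [190/3, 100, 995/6]
+L2 (α=1/4) → [317/4, 223/2, 1151/8]
+L3 (α=2/3) → [493/12, 1219/6, 2143/24]
+L4 (α=3/4) → [4021/48, 3541/24, 14311/96]
rounded: [84, 148, 149]

at x=0,y=2 over L1,L2,L3,L4:
L1 α=1/4: [123/4, 97/2, 229/4]
L2 α=0: [123/4, 97/2, 229/4]
L3 α=3/5: [93/2, 163/5, 215/2]
L4 α=1/3: [59, 257/5, 110]
rounded: [59, 51, 110]

query (0,1) [L1,L2,L3,L4,L5] — begin 0,0,0
after L1 α=4/5: [656/5, 692/5, 336/5]
after L2 α=1/2: [743/5, 777/10, 701/10]
after L3 α=4/7: [727/5, 8931/70, 2823/70]
after L4 α=1/3: [758/5, 3782/35, 8143/105]
after L5 α=1/4: [1657/10, 4149/35, 14303/140]
= [166, 119, 102]

at x=0,y=2 over L1,L2,L3,L4,L5,L6:
after L1 α=1/4: [123/4, 97/2, 229/4]
after L2 α=0: [123/4, 97/2, 229/4]
after L3 α=3/5: [93/2, 163/5, 215/2]
after L4 α=1/3: [59, 257/5, 110]
after L5 α=2/3: [105, 1307/15, 410/3]
after L6 α=1/2: [259/2, 4427/30, 466/3]
= [130, 148, 155]

(0,1) stack=L1,L2,L3,L4,L5,L6; from [0,0,0]:
after L1 α=4/5: [656/5, 692/5, 336/5]
after L2 α=1/2: [743/5, 777/10, 701/10]
after L3 α=4/7: [727/5, 8931/70, 2823/70]
after L4 α=1/3: [758/5, 3782/35, 8143/105]
after L5 α=1/4: [1657/10, 4149/35, 14303/140]
after L6 α=1/4: [6351/40, 16717/140, 43749/560]
= [159, 119, 78]

(1,1) stack=L1,L2,L3,L4,L5,L6; from [0,0,0]:
+L1 (α=1/2) → [201/2, 111/2, 229/2]
+L2 (α=1/3) → [226/3, 260/3, 230/3]
+L3 (α=1/5) → [1654/15, 1577/15, 244/3]
+L4 (α=3/8) → [380/3, 2819/24, 2795/24]
+L5 (α=1/8) → [406/3, 22805/192, 24917/192]
+L6 (α=3/4) → [457/3, 49301/768, 136085/768]
rounded: [152, 64, 177]


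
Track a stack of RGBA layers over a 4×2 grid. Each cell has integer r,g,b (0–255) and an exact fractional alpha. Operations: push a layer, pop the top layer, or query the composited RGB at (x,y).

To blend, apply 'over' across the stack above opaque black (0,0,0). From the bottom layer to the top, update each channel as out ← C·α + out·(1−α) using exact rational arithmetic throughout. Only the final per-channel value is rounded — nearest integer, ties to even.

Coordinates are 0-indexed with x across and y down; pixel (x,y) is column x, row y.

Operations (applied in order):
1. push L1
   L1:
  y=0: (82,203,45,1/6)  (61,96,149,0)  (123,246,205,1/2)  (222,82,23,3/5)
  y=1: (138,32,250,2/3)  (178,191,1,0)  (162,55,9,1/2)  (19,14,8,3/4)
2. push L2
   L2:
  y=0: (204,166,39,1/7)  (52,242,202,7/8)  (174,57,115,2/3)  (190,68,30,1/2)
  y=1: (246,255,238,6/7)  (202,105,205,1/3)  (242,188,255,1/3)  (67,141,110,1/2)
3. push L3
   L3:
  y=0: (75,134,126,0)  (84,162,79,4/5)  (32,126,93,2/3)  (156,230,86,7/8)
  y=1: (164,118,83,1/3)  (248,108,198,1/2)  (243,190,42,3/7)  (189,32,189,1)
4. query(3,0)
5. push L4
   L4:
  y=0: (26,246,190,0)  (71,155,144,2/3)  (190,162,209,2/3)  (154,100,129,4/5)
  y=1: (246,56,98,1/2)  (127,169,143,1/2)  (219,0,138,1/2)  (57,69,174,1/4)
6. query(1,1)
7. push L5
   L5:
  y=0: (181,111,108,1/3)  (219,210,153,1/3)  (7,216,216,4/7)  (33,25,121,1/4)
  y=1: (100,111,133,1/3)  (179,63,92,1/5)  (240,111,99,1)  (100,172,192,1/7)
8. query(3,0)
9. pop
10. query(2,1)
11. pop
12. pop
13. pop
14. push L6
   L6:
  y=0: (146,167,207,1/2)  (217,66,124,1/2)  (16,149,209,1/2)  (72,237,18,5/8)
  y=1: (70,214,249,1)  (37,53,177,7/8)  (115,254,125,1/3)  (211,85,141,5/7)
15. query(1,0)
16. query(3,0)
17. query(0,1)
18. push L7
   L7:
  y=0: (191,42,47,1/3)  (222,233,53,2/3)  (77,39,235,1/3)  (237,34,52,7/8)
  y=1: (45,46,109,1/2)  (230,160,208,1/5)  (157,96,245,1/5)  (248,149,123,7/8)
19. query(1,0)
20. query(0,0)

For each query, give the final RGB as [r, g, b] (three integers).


(3,0) stack=L1,L2,L3; from [0,0,0]:
after L1 α=3/5: [666/5, 246/5, 69/5]
after L2 α=1/2: [808/5, 293/5, 219/10]
after L3 α=7/8: [1567/10, 8343/40, 6239/80]
rounded: [157, 209, 78]

query (1,1) [L1,L2,L3,L4] — begin 0,0,0
L1 α=0: [0, 0, 0]
L2 α=1/3: [202/3, 35, 205/3]
L3 α=1/2: [473/3, 143/2, 799/6]
L4 α=1/2: [427/3, 481/4, 1657/12]
→ [142, 120, 138]

query (3,0) [L1,L2,L3,L4,L5] — begin 0,0,0
L1 α=3/5: [666/5, 246/5, 69/5]
L2 α=1/2: [808/5, 293/5, 219/10]
L3 α=7/8: [1567/10, 8343/40, 6239/80]
L4 α=4/5: [7727/50, 24343/200, 47519/400]
L5 α=1/4: [24831/200, 78029/800, 190957/1600]
rounded: [124, 98, 119]

at x=2,y=1 over L1,L2,L3,L4:
L1 α=1/2: [81, 55/2, 9/2]
L2 α=1/3: [404/3, 81, 88]
L3 α=3/7: [3803/21, 894/7, 478/7]
L4 α=1/2: [4201/21, 447/7, 722/7]
→ [200, 64, 103]

at x=1,y=0 over L1,L6:
+L1 (α=0) → [0, 0, 0]
+L6 (α=1/2) → [217/2, 33, 62]
rounded: [108, 33, 62]

query (3,0) [L1,L6] — begin 0,0,0
after L1 α=3/5: [666/5, 246/5, 69/5]
after L6 α=5/8: [1899/20, 6663/40, 657/40]
= [95, 167, 16]

at x=0,y=1 over L1,L6:
+L1 (α=2/3) → [92, 64/3, 500/3]
+L6 (α=1) → [70, 214, 249]
→ [70, 214, 249]

query (1,0) [L1,L6,L7] — begin 0,0,0
+L1 (α=0) → [0, 0, 0]
+L6 (α=1/2) → [217/2, 33, 62]
+L7 (α=2/3) → [1105/6, 499/3, 56]
rounded: [184, 166, 56]

(0,0) stack=L1,L6,L7; from [0,0,0]:
+L1 (α=1/6) → [41/3, 203/6, 15/2]
+L6 (α=1/2) → [479/6, 1205/12, 429/4]
+L7 (α=1/3) → [1052/9, 1457/18, 523/6]
rounded: [117, 81, 87]


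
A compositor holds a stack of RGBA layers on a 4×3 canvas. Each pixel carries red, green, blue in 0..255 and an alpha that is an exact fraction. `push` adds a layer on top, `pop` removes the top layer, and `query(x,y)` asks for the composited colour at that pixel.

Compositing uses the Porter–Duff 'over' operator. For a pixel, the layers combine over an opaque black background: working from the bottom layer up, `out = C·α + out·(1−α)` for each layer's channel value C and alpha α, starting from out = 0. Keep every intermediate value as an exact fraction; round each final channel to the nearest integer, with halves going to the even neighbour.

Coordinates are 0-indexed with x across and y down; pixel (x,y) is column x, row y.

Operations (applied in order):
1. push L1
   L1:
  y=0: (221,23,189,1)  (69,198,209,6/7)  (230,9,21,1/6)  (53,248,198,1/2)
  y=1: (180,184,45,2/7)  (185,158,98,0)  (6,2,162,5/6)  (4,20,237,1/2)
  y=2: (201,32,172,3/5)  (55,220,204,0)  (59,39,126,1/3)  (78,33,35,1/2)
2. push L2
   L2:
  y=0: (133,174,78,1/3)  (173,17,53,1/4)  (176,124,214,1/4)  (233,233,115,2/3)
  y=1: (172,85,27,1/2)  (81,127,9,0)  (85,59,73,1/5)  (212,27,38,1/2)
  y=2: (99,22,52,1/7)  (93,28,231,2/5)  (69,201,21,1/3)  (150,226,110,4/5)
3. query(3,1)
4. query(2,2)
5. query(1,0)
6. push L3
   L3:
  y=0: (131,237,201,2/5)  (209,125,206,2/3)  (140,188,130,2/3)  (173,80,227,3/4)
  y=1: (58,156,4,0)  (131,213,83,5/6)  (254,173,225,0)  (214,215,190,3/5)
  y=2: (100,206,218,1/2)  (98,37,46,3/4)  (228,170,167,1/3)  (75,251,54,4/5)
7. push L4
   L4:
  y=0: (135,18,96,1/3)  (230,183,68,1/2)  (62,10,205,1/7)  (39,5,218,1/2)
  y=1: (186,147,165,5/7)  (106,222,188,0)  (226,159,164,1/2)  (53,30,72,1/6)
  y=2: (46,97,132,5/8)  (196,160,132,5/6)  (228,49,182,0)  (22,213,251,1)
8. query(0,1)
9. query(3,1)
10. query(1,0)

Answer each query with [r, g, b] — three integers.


query (3,1) [L1,L2] — begin 0,0,0
L1 α=1/2: [2, 10, 237/2]
L2 α=1/2: [107, 37/2, 313/4]
rounded: [107, 18, 78]

query (2,2) [L1,L2] — begin 0,0,0
after L1 α=1/3: [59/3, 13, 42]
after L2 α=1/3: [325/9, 227/3, 35]
= [36, 76, 35]

(1,0) stack=L1,L2; from [0,0,0]:
L1 α=6/7: [414/7, 1188/7, 1254/7]
L2 α=1/4: [2453/28, 3683/28, 4133/28]
= [88, 132, 148]

at x=0,y=1 over L1,L2,L3,L4:
L1 α=2/7: [360/7, 368/7, 90/7]
L2 α=1/2: [782/7, 963/14, 279/14]
L3 α=0: [782/7, 963/14, 279/14]
L4 α=5/7: [8074/49, 6108/49, 6054/49]
= [165, 125, 124]

(3,1) stack=L1,L2,L3,L4; from [0,0,0]:
after L1 α=1/2: [2, 10, 237/2]
after L2 α=1/2: [107, 37/2, 313/4]
after L3 α=3/5: [856/5, 682/5, 1453/10]
after L4 α=1/6: [303/2, 356/3, 1597/12]
→ [152, 119, 133]

(1,0) stack=L1,L2,L3,L4; from [0,0,0]:
after L1 α=6/7: [414/7, 1188/7, 1254/7]
after L2 α=1/4: [2453/28, 3683/28, 4133/28]
after L3 α=2/3: [4719/28, 3561/28, 5223/28]
after L4 α=1/2: [11159/56, 8685/56, 7127/56]
rounded: [199, 155, 127]


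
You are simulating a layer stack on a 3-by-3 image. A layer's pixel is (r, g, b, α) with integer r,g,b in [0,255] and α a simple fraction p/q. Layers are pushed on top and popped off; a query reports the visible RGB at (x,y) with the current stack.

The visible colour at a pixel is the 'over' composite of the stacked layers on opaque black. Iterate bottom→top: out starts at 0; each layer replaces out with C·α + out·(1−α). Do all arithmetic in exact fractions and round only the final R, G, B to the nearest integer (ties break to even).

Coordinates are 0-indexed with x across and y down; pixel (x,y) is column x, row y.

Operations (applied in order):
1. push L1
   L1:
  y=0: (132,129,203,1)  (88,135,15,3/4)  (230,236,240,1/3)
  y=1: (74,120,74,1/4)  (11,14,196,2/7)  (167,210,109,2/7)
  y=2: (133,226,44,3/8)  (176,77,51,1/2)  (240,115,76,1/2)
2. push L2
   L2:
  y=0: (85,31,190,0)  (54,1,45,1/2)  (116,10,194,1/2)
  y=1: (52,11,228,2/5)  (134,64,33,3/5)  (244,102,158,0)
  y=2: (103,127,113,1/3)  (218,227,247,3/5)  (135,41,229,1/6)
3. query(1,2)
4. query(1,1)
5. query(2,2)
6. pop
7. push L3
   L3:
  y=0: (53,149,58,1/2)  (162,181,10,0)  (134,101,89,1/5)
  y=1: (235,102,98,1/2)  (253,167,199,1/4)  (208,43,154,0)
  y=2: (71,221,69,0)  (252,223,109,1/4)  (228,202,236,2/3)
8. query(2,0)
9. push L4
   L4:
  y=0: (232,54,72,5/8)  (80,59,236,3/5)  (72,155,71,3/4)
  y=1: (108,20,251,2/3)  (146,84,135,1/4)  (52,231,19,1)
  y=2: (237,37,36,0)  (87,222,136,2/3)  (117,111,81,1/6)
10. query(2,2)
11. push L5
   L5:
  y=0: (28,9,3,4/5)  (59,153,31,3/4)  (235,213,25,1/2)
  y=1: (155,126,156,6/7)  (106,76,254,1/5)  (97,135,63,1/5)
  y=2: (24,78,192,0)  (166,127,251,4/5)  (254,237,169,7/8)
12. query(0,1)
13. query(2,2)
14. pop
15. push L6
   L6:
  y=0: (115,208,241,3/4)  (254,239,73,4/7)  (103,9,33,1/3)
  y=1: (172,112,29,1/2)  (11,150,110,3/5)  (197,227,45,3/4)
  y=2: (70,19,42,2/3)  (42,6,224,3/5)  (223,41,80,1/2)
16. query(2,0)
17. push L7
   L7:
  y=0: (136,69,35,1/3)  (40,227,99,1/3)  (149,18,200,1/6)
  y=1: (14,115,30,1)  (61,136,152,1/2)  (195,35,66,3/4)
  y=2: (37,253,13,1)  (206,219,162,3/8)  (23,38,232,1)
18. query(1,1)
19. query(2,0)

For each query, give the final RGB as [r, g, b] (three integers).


at x=1,y=2 over L1,L2:
+L1 (α=1/2) → [88, 77/2, 51/2]
+L2 (α=3/5) → [166, 758/5, 792/5]
= [166, 152, 158]

query (1,1) [L1,L2] — begin 0,0,0
L1 α=2/7: [22/7, 4, 56]
L2 α=3/5: [2858/35, 40, 211/5]
= [82, 40, 42]

at x=2,y=2 over L1,L2:
after L1 α=1/2: [120, 115/2, 38]
after L2 α=1/6: [245/2, 219/4, 419/6]
= [122, 55, 70]

(2,0) stack=L1,L3; from [0,0,0]:
+L1 (α=1/3) → [230/3, 236/3, 80]
+L3 (α=1/5) → [1322/15, 1247/15, 409/5]
→ [88, 83, 82]

query (2,2) [L1,L3,L4] — begin 0,0,0
after L1 α=1/2: [120, 115/2, 38]
after L3 α=2/3: [192, 923/6, 170]
after L4 α=1/6: [359/2, 5281/36, 931/6]
rounded: [180, 147, 155]

(0,1) stack=L1,L3,L4,L5; from [0,0,0]:
+L1 (α=1/4) → [37/2, 30, 37/2]
+L3 (α=1/2) → [507/4, 66, 233/4]
+L4 (α=2/3) → [457/4, 106/3, 747/4]
+L5 (α=6/7) → [4177/28, 2374/21, 4491/28]
→ [149, 113, 160]

at x=2,y=2 over L1,L3,L4,L5:
after L1 α=1/2: [120, 115/2, 38]
after L3 α=2/3: [192, 923/6, 170]
after L4 α=1/6: [359/2, 5281/36, 931/6]
after L5 α=7/8: [3915/16, 65005/288, 8029/48]
= [245, 226, 167]

(2,0) stack=L1,L3,L4,L6; from [0,0,0]:
+L1 (α=1/3) → [230/3, 236/3, 80]
+L3 (α=1/5) → [1322/15, 1247/15, 409/5]
+L4 (α=3/4) → [2281/30, 4111/30, 737/10]
+L6 (α=1/3) → [3826/45, 4246/45, 902/15]
= [85, 94, 60]

at x=1,y=1 over L1,L3,L4,L6,L7:
+L1 (α=2/7) → [22/7, 4, 56]
+L3 (α=1/4) → [1837/28, 179/4, 367/4]
+L4 (α=1/4) → [9599/112, 873/16, 1641/16]
+L6 (α=3/5) → [11447/280, 4473/40, 4281/40]
+L7 (α=1/2) → [28527/560, 9913/80, 10361/80]
rounded: [51, 124, 130]

query (2,0) [L1,L3,L4,L6,L7] — begin 0,0,0
L1 α=1/3: [230/3, 236/3, 80]
L3 α=1/5: [1322/15, 1247/15, 409/5]
L4 α=3/4: [2281/30, 4111/30, 737/10]
L6 α=1/3: [3826/45, 4246/45, 902/15]
L7 α=1/6: [5167/54, 2204/27, 751/9]
→ [96, 82, 83]


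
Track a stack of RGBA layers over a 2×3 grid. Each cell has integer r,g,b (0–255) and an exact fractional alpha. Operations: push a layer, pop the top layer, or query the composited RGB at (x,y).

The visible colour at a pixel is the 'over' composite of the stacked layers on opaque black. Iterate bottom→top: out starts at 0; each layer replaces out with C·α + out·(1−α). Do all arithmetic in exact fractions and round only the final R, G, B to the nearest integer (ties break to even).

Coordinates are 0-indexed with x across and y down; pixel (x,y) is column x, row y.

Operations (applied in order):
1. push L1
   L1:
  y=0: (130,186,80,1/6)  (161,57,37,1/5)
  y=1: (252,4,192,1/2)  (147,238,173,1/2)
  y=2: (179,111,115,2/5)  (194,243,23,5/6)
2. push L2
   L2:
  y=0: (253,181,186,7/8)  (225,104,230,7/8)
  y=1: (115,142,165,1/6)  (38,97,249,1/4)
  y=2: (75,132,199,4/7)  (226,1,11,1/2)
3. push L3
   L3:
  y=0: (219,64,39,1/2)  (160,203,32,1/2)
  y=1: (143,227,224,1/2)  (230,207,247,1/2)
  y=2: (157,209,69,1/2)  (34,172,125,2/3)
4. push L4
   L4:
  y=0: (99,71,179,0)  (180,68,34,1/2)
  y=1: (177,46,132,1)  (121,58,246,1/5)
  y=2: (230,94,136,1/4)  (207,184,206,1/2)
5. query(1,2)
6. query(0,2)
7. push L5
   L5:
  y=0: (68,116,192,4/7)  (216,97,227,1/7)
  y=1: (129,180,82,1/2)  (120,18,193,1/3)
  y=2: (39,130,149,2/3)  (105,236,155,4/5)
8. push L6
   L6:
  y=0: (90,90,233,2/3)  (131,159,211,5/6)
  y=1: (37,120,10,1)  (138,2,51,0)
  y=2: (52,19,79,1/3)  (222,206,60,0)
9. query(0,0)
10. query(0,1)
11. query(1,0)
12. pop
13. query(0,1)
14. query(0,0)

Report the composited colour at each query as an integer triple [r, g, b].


query (1,2) [L1,L2,L3,L4] — begin 0,0,0
after L1 α=5/6: [485/3, 405/2, 115/6]
after L2 α=1/2: [1163/6, 407/4, 181/12]
after L3 α=2/3: [1571/18, 1783/12, 3181/36]
after L4 α=1/2: [5297/36, 3991/24, 10597/72]
rounded: [147, 166, 147]

(0,2) stack=L1,L2,L3,L4; from [0,0,0]:
after L1 α=2/5: [358/5, 222/5, 46]
after L2 α=4/7: [2574/35, 3306/35, 934/7]
after L3 α=1/2: [8069/70, 10621/70, 1417/14]
after L4 α=1/4: [40307/280, 38443/280, 6155/56]
rounded: [144, 137, 110]

query (0,0) [L1,L2,L3,L4,L5,L6] — begin 0,0,0
L1 α=1/6: [65/3, 31, 40/3]
L2 α=7/8: [2689/12, 649/4, 1973/12]
L3 α=1/2: [5317/24, 905/8, 2441/24]
L4 α=0: [5317/24, 905/8, 2441/24]
L5 α=4/7: [7493/56, 6427/56, 8585/56]
L6 α=2/3: [17573/168, 16507/168, 34681/168]
rounded: [105, 98, 206]

query (0,1) [L1,L2,L3,L4,L5,L6] — begin 0,0,0
+L1 (α=1/2) → [126, 2, 96]
+L2 (α=1/6) → [745/6, 76/3, 215/2]
+L3 (α=1/2) → [1603/12, 757/6, 663/4]
+L4 (α=1) → [177, 46, 132]
+L5 (α=1/2) → [153, 113, 107]
+L6 (α=1) → [37, 120, 10]
= [37, 120, 10]

(1,0) stack=L1,L2,L3,L4,L5,L6; from [0,0,0]:
+L1 (α=1/5) → [161/5, 57/5, 37/5]
+L2 (α=7/8) → [2009/10, 3697/40, 8087/40]
+L3 (α=1/2) → [3609/20, 11817/80, 9367/80]
+L4 (α=1/2) → [7209/40, 17257/160, 12087/160]
+L5 (α=1/7) → [25947/140, 59531/560, 54421/560]
+L6 (α=5/6) → [117647/840, 504731/3360, 645221/3360]
= [140, 150, 192]

at x=0,y=1 over L1,L2,L3,L4,L5:
L1 α=1/2: [126, 2, 96]
L2 α=1/6: [745/6, 76/3, 215/2]
L3 α=1/2: [1603/12, 757/6, 663/4]
L4 α=1: [177, 46, 132]
L5 α=1/2: [153, 113, 107]
→ [153, 113, 107]

query (0,0) [L1,L2,L3,L4,L5] — begin 0,0,0
+L1 (α=1/6) → [65/3, 31, 40/3]
+L2 (α=7/8) → [2689/12, 649/4, 1973/12]
+L3 (α=1/2) → [5317/24, 905/8, 2441/24]
+L4 (α=0) → [5317/24, 905/8, 2441/24]
+L5 (α=4/7) → [7493/56, 6427/56, 8585/56]
= [134, 115, 153]
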